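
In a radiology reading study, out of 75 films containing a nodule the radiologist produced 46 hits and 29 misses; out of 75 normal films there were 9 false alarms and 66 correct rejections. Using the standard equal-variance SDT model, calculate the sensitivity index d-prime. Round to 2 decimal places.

H = 46/75 = 0.6133
FA = 9/75 = 0.1200
z(H) = z(0.6133) = 0.288
z(FA) = z(0.1200) = -1.175
d' = z(H) − z(FA) = 0.288 − (-1.175) = 1.463

d-prime = 1.46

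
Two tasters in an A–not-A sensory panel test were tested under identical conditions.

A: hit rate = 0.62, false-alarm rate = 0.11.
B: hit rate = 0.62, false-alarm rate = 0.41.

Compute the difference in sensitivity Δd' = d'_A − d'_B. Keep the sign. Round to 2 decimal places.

Δd' = 1.00

A: z(0.62) = 0.305, z(0.11) = -1.227, d' = 1.532
B: z(0.62) = 0.305, z(0.41) = -0.228, d' = 0.533
Δd' = d'_A − d'_B = 1.532 − 0.533 = 0.999
A has the higher sensitivity.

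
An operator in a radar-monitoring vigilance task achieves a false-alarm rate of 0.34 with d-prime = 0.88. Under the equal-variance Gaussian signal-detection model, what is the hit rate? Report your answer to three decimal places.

hit rate = 0.680

z(false-alarm rate) = z(0.34) = -0.4125
z(H) = z(FA) + d' = -0.4125 + 0.88 = 0.4675
hit rate = Φ(0.4675) = 0.6799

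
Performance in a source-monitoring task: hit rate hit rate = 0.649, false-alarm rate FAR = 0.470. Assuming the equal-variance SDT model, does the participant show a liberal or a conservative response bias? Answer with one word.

liberal

z(H) = 0.383, z(FA) = -0.075
c = −½·(z(H) + z(FA)) = -0.154
c < 0 → liberal criterion (biased toward responding “yes”).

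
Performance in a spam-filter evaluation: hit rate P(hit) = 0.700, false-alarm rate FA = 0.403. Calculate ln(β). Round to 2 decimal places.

z(H) = z(0.700) = 0.524
z(FA) = z(0.403) = -0.246
ln β = −½·[z(H)² − z(FA)²] = −0.5 × (0.275 − 0.061) = -0.107

ln β = -0.11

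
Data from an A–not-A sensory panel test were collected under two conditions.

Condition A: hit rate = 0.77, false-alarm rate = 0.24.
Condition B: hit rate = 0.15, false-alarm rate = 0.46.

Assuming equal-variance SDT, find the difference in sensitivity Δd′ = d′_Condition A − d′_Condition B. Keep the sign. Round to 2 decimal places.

Δd′ = 2.38

Condition A: z(0.77) = 0.739, z(0.24) = -0.706, d' = 1.445
Condition B: z(0.15) = -1.036, z(0.46) = -0.100, d' = -0.936
Δd' = d'_Condition A − d'_Condition B = 1.445 − (-0.936) = 2.381
Condition A has the higher sensitivity.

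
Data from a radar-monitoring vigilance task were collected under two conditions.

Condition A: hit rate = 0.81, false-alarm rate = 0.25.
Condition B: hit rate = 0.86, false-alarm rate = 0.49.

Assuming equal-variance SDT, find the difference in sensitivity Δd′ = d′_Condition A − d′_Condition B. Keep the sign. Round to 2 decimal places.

Condition A: z(0.81) = 0.878, z(0.25) = -0.674, d' = 1.552
Condition B: z(0.86) = 1.080, z(0.49) = -0.025, d' = 1.105
Δd' = d'_Condition A − d'_Condition B = 1.552 − 1.105 = 0.447
Condition A has the higher sensitivity.

Δd′ = 0.45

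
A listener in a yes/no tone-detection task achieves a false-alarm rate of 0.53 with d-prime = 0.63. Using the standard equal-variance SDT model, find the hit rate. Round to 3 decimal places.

z(false-alarm rate) = z(0.53) = 0.0753
z(H) = z(FA) + d' = 0.0753 + 0.63 = 0.7053
hit rate = Φ(0.7053) = 0.7597

hit rate = 0.760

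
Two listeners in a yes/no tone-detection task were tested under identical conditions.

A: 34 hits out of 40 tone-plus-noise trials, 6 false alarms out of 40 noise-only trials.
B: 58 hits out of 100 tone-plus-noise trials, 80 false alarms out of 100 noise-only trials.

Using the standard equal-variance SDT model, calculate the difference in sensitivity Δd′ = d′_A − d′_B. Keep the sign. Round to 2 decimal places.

Δd′ = 2.71

A: z(0.8500) = 1.036, z(0.1500) = -1.036, d' = 2.072
B: z(0.5800) = 0.202, z(0.8000) = 0.842, d' = -0.640
Δd' = d'_A − d'_B = 2.072 − (-0.640) = 2.712
A has the higher sensitivity.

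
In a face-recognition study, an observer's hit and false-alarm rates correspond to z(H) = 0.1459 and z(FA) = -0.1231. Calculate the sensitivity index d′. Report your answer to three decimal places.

d′ = 0.269

d' = z(H) − z(FA) = 0.1459 − (-0.1231) = 0.2690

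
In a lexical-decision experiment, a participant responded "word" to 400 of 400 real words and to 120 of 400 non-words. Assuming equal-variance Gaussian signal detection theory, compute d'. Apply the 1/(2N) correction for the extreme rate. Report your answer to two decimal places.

d' = 3.55

The hit rate is 400/400 = 1, so apply the 1/(2N) correction: H → 1 − 1/(2·400) = 0.99875.
z(H) = z(0.99875) = 3.023
z(FA) = z(0.30000) = -0.524
d' = 3.023 − (-0.524) = 3.547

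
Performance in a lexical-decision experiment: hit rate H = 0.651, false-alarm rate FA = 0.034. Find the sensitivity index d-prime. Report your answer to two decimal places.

d-prime = 2.21

Φ⁻¹(H) = 0.388
Φ⁻¹(FA) = -1.825
d' = z(H) − z(FA) = 0.388 − (-1.825) = 2.213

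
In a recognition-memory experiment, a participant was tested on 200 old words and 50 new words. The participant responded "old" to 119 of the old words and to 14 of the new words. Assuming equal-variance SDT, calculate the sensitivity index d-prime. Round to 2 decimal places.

H = 119/200 = 0.5950
FA = 14/50 = 0.2800
z(H) = 0.240
z(FA) = -0.583
d' = z(H) − z(FA) = 0.240 − (-0.583) = 0.823

d-prime = 0.82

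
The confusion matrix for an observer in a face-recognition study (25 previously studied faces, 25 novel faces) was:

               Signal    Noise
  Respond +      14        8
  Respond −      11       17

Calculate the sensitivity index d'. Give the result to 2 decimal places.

H = 14/25 = 0.5600
FA = 8/25 = 0.3200
z(H) = 0.1510
z(FA) = -0.4677
d' = z(H) − z(FA) = 0.1510 − (-0.4677) = 0.6187

d' = 0.62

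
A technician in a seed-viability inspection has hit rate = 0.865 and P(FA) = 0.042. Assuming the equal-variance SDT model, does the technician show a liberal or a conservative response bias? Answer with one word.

z(H) = 1.103, z(FA) = -1.728
c = −½·(z(H) + z(FA)) = 0.3125
c > 0 → conservative criterion (biased toward responding “no”).

conservative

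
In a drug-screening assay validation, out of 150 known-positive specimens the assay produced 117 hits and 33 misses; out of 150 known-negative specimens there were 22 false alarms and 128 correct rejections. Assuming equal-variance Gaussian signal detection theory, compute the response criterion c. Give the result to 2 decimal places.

H = 117/150 = 0.7800
FA = 22/150 = 0.1467
Φ⁻¹(H) = 0.7722
Φ⁻¹(FA) = -1.0507
c = −½·[z(H) + z(FA)] = −0.5 × (0.7722 + (-1.0507)) = 0.13925

c = 0.14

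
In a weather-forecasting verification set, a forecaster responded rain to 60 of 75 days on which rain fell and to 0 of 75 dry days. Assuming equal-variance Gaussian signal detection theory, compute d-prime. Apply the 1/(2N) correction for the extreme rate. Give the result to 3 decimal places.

The false-alarm rate is 0/75 = 0, so apply the 1/(2N) correction: FA → 1/(2·75) = 0.00667.
z(H) = z(0.80000) = 0.8416
z(FA) = z(0.00667) = -2.4746
d' = 0.8416 − (-2.4746) = 3.3162

d-prime = 3.316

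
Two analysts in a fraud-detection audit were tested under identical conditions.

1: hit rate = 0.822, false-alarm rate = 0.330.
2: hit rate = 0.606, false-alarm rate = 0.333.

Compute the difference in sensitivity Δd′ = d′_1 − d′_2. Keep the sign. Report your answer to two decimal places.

Δd′ = 0.66

1: z(0.822) = 0.923, z(0.330) = -0.440, d' = 1.363
2: z(0.606) = 0.269, z(0.333) = -0.432, d' = 0.701
Δd' = d'_1 − d'_2 = 1.363 − 0.701 = 0.662
1 has the higher sensitivity.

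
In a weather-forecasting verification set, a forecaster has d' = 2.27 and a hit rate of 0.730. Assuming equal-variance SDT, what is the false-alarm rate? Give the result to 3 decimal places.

false-alarm rate = 0.049

z(hit rate) = z(0.730) = 0.6128
z(FA) = z(H) − d' = 0.6128 − 2.27 = -1.6572
false-alarm rate = Φ(-1.6572) = 0.0487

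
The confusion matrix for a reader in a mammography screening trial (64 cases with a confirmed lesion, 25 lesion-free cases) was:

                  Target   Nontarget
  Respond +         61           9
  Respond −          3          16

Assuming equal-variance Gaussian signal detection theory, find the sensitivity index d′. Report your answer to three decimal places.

d′ = 2.034

H = 61/64 = 0.9531
FA = 9/25 = 0.3600
z(0.9531) = 1.6757, z(0.3600) = -0.3585
d' = z(H) − z(FA) = 1.6757 − (-0.3585) = 2.0342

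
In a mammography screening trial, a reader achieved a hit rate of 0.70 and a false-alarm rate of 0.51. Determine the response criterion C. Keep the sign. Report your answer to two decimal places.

z(H) = z(0.70) = 0.5244
z(FA) = z(0.51) = 0.0251
c = −½·[z(H) + z(FA)] = −0.5 × (0.5244 + 0.0251) = -0.27475
c < 0: the reader has a liberal response bias.

C = -0.27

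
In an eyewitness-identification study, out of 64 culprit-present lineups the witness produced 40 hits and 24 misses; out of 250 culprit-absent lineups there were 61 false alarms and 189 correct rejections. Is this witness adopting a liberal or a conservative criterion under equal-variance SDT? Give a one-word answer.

z(H) = 0.319, z(FA) = -0.693
c = −½·(z(H) + z(FA)) = 0.187
c > 0 → conservative criterion (biased toward responding “no”).

conservative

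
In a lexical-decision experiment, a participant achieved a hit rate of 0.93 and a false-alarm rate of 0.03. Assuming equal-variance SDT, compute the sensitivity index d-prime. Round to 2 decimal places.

d-prime = 3.36

z(0.93) = 1.476, z(0.03) = -1.881
d' = z(H) − z(FA) = 1.476 − (-1.881) = 3.357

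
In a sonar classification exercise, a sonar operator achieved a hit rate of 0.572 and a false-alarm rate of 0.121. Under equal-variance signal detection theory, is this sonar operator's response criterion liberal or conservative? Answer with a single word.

z(H) = 0.181, z(FA) = -1.170
c = −½·(z(H) + z(FA)) = 0.4945
c > 0 → conservative criterion (biased toward responding “no”).

conservative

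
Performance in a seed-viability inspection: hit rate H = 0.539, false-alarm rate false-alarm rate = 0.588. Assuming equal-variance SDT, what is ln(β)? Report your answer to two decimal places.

ln β = 0.02

z(H) = z(0.539) = 0.098
z(FA) = z(0.588) = 0.222
ln β = −½·[z(H)² − z(FA)²] = −0.5 × (0.010 − 0.049) = 0.0195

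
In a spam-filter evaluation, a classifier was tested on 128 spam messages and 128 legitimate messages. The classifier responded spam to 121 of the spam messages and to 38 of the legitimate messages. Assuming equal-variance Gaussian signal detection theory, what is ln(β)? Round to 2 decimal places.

H = 121/128 = 0.9453
FA = 38/128 = 0.2969
z(H) = 1.601
z(FA) = -0.533
ln β = −½·[z(H)² − z(FA)²] = −0.5 × (2.563 − 0.284) = -1.1395

ln β = -1.14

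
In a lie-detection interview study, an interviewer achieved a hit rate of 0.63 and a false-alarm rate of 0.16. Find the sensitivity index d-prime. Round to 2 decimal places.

d-prime = 1.33

z(0.63) = 0.332, z(0.16) = -0.994
d' = z(H) − z(FA) = 0.332 − (-0.994) = 1.326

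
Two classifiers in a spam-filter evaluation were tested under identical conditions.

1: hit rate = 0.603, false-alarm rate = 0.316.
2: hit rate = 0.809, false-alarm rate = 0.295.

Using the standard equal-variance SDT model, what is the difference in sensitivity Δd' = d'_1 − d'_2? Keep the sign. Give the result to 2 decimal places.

Δd' = -0.67

1: z(0.603) = 0.261, z(0.316) = -0.479, d' = 0.740
2: z(0.809) = 0.874, z(0.295) = -0.539, d' = 1.413
Δd' = d'_1 − d'_2 = 0.740 − 1.413 = -0.673
2 has the higher sensitivity.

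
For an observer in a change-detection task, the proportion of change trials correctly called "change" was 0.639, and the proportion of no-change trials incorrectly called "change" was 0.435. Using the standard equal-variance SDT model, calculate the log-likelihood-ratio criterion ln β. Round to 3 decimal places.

Φ⁻¹(H) = Φ⁻¹(0.639) = 0.3558
Φ⁻¹(FA) = Φ⁻¹(0.435) = -0.1637
ln β = −½·[z(H)² − z(FA)²] = −0.5 × (0.1266 − 0.0268) = -0.0499

ln β = -0.050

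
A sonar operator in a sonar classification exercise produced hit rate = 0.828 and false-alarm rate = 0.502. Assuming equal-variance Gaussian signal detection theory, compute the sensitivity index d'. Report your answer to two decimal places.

Φ⁻¹(0.828) = 0.946, Φ⁻¹(0.502) = 0.005
d' = z(H) − z(FA) = 0.946 − 0.005 = 0.941

d' = 0.94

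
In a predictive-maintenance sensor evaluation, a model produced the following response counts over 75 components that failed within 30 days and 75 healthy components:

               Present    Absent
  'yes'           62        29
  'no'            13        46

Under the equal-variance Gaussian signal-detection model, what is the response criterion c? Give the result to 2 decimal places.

H = 62/75 = 0.8267
FA = 29/75 = 0.3867
Φ⁻¹(H) = 0.941
Φ⁻¹(FA) = -0.288
c = −½·[z(H) + z(FA)] = −0.5 × (0.941 + (-0.288)) = -0.3265

c = -0.33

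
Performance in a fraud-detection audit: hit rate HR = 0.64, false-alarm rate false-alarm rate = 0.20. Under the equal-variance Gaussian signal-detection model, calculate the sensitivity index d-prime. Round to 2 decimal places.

z(H) = z(0.64) = 0.3585
z(FA) = z(0.20) = -0.8416
d' = z(H) − z(FA) = 0.3585 − (-0.8416) = 1.2001

d-prime = 1.20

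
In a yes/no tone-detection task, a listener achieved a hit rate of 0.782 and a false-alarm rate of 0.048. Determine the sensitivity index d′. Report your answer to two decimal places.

d′ = 2.44

z(H) = 0.779
z(FA) = -1.665
d' = z(H) − z(FA) = 0.779 − (-1.665) = 2.444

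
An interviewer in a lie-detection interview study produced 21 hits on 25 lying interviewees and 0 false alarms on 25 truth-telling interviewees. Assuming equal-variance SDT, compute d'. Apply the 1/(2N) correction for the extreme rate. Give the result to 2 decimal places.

The false-alarm rate is 0/25 = 0, so apply the 1/(2N) correction: FA → 1/(2·25) = 0.02000.
z(H) = z(0.84000) = 0.994
z(FA) = z(0.02000) = -2.054
d' = 0.994 − (-2.054) = 3.048

d' = 3.05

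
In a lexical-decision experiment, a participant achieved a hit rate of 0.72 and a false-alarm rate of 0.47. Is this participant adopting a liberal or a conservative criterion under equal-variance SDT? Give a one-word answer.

liberal

z(H) = 0.583, z(FA) = -0.075
c = −½·(z(H) + z(FA)) = -0.254
c < 0 → liberal criterion (biased toward responding “yes”).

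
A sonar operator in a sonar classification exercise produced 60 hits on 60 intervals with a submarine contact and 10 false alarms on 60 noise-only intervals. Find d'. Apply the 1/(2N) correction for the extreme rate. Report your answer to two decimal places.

d' = 3.36

The hit rate is 60/60 = 1, so apply the 1/(2N) correction: H → 1 − 1/(2·60) = 0.99167.
z(H) = z(0.99167) = 2.394
z(FA) = z(0.16667) = -0.967
d' = 2.394 − (-0.967) = 3.361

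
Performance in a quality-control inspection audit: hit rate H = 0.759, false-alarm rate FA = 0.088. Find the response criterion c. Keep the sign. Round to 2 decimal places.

c = 0.33

z(H) = z(0.759) = 0.703
z(FA) = z(0.088) = -1.353
c = −½·[z(H) + z(FA)] = −0.5 × (0.703 + (-1.353)) = 0.325
c > 0: the inspector has a conservative response bias.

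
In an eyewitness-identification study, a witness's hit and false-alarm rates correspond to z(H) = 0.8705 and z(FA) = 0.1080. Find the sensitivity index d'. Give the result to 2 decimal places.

d' = z(H) − z(FA) = 0.8705 − 0.1080 = 0.7625

d' = 0.76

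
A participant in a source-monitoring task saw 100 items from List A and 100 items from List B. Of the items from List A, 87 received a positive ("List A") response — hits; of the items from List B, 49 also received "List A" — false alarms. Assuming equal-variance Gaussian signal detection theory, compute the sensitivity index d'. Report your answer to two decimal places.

H = 87/100 = 0.8700
FA = 49/100 = 0.4900
Φ⁻¹(H) = Φ⁻¹(0.8700) = 1.126
Φ⁻¹(FA) = Φ⁻¹(0.4900) = -0.025
d' = z(H) − z(FA) = 1.126 − (-0.025) = 1.151

d' = 1.15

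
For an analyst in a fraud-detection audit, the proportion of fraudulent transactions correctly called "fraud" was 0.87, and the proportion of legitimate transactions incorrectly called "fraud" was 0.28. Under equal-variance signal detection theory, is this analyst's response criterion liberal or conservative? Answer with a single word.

liberal

z(H) = 1.126, z(FA) = -0.583
c = −½·(z(H) + z(FA)) = -0.2715
c < 0 → liberal criterion (biased toward responding “yes”).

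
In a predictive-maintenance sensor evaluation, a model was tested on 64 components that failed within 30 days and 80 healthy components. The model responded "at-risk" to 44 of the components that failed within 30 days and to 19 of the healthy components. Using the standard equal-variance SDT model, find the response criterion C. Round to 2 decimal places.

C = 0.11

H = 44/64 = 0.6875
FA = 19/80 = 0.2375
z(H) = z(0.6875) = 0.4888
z(FA) = z(0.2375) = -0.7144
c = −½·[z(H) + z(FA)] = −0.5 × (0.4888 + (-0.7144)) = 0.1128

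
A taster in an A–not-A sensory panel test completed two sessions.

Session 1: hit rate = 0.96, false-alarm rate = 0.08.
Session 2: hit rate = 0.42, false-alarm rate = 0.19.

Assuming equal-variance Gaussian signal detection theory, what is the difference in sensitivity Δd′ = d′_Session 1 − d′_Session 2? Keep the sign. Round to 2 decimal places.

Δd′ = 2.48

Session 1: z(0.96) = 1.751, z(0.08) = -1.405, d' = 3.156
Session 2: z(0.42) = -0.202, z(0.19) = -0.878, d' = 0.676
Δd' = d'_Session 1 − d'_Session 2 = 3.156 − 0.676 = 2.480
Session 1 has the higher sensitivity.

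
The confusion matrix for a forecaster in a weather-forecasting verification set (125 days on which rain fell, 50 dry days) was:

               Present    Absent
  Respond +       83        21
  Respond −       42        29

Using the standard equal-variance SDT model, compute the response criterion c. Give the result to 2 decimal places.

H = 83/125 = 0.6640
FA = 21/50 = 0.4200
Φ⁻¹(H) = Φ⁻¹(0.6640) = 0.423
Φ⁻¹(FA) = Φ⁻¹(0.4200) = -0.202
c = −½·[z(H) + z(FA)] = −0.5 × (0.423 + (-0.202)) = -0.1105

c = -0.11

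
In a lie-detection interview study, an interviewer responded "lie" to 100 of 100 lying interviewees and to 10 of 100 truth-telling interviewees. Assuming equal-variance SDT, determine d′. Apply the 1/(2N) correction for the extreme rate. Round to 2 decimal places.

d′ = 3.86

The hit rate is 100/100 = 1, so apply the 1/(2N) correction: H → 1 − 1/(2·100) = 0.99500.
z(H) = z(0.99500) = 2.576
z(FA) = z(0.10000) = -1.282
d' = 2.576 − (-1.282) = 3.858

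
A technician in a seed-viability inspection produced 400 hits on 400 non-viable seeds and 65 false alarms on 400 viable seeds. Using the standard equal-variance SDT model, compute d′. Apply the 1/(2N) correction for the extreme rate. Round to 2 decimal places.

d′ = 4.01

The hit rate is 400/400 = 1, so apply the 1/(2N) correction: H → 1 − 1/(2·400) = 0.99875.
z(H) = z(0.99875) = 3.023
z(FA) = z(0.16250) = -0.984
d' = 3.023 − (-0.984) = 4.007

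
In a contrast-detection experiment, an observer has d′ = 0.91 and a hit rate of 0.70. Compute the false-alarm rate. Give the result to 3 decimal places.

false-alarm rate = 0.350

z(hit rate) = z(0.70) = 0.5244
z(FA) = z(H) − d' = 0.5244 − 0.91 = -0.3856
false-alarm rate = Φ(-0.3856) = 0.3499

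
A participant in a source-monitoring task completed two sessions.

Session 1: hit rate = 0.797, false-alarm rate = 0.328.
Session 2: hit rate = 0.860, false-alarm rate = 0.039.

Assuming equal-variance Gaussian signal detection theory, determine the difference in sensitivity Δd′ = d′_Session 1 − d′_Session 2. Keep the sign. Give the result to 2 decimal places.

Δd′ = -1.57

Session 1: z(0.797) = 0.831, z(0.328) = -0.445, d' = 1.276
Session 2: z(0.860) = 1.080, z(0.039) = -1.762, d' = 2.842
Δd' = d'_Session 1 − d'_Session 2 = 1.276 − 2.842 = -1.566
Session 2 has the higher sensitivity.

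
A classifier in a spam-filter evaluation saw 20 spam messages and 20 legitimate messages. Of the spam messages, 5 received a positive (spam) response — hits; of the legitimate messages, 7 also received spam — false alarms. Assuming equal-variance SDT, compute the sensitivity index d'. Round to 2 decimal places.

d' = -0.29

H = 5/20 = 0.2500
FA = 7/20 = 0.3500
Φ⁻¹(0.2500) = -0.6745, Φ⁻¹(0.3500) = -0.3853
d' = z(H) − z(FA) = -0.6745 − (-0.3853) = -0.2892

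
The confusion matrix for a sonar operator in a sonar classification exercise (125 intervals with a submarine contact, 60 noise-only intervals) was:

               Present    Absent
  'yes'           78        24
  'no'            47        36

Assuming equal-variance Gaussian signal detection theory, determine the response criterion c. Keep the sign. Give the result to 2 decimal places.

H = 78/125 = 0.6240
FA = 24/60 = 0.4000
z(H) = z(0.6240) = 0.3160
z(FA) = z(0.4000) = -0.2533
c = −½·[z(H) + z(FA)] = −0.5 × (0.3160 + (-0.2533)) = -0.03135

c = -0.03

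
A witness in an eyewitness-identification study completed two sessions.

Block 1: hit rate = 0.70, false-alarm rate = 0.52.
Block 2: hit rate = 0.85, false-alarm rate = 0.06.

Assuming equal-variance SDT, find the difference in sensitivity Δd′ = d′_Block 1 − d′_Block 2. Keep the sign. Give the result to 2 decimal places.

Δd′ = -2.12

Block 1: z(0.70) = 0.524, z(0.52) = 0.050, d' = 0.474
Block 2: z(0.85) = 1.036, z(0.06) = -1.555, d' = 2.591
Δd' = d'_Block 1 − d'_Block 2 = 0.474 − 2.591 = -2.117
Block 2 has the higher sensitivity.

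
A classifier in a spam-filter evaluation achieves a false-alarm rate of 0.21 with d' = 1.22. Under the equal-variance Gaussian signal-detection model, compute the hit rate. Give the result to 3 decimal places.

z(false-alarm rate) = z(0.21) = -0.8064
z(H) = z(FA) + d' = -0.8064 + 1.22 = 0.4136
hit rate = Φ(0.4136) = 0.6604

hit rate = 0.660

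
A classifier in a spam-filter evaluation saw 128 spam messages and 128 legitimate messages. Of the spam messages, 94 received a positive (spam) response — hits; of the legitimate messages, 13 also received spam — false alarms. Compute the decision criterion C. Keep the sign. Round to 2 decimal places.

H = 94/128 = 0.7344
FA = 13/128 = 0.1016
z(H) = 0.626
z(FA) = -1.272
c = −½·[z(H) + z(FA)] = −0.5 × (0.626 + (-1.272)) = 0.323

C = 0.32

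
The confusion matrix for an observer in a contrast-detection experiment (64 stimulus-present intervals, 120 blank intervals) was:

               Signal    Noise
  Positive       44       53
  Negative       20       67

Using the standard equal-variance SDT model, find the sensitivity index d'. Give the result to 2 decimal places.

d' = 0.64

H = 44/64 = 0.6875
FA = 53/120 = 0.4417
z(0.6875) = 0.489, z(0.4417) = -0.147
d' = z(H) − z(FA) = 0.489 − (-0.147) = 0.636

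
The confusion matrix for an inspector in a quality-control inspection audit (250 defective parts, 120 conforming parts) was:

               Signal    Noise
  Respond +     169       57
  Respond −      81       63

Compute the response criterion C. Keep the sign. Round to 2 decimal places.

H = 169/250 = 0.6760
FA = 57/120 = 0.4750
Φ⁻¹(H) = Φ⁻¹(0.6760) = 0.457
Φ⁻¹(FA) = Φ⁻¹(0.4750) = -0.063
c = −½·[z(H) + z(FA)] = −0.5 × (0.457 + (-0.063)) = -0.197

C = -0.20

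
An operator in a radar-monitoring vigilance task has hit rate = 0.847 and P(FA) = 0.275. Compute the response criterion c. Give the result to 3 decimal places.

c = -0.213

z(H) = z(0.847) = 1.0237
z(FA) = z(0.275) = -0.5978
c = −½·[z(H) + z(FA)] = −0.5 × (1.0237 + (-0.5978)) = -0.21295
c < 0: the operator has a liberal response bias.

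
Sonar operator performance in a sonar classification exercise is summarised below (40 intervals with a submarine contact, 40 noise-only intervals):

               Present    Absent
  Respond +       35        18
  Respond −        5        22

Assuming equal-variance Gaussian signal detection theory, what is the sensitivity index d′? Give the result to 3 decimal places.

H = 35/40 = 0.8750
FA = 18/40 = 0.4500
Φ⁻¹(0.8750) = 1.1503, Φ⁻¹(0.4500) = -0.1257
d' = z(H) − z(FA) = 1.1503 − (-0.1257) = 1.2760

d′ = 1.276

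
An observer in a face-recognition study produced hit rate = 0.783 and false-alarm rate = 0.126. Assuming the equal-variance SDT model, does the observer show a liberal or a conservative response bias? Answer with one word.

z(H) = 0.782, z(FA) = -1.146
c = −½·(z(H) + z(FA)) = 0.182
c > 0 → conservative criterion (biased toward responding “no”).

conservative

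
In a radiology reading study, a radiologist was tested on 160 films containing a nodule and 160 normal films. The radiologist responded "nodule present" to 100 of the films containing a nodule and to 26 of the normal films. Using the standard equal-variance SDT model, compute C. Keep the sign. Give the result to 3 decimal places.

H = 100/160 = 0.6250
FA = 26/160 = 0.1625
Φ⁻¹(0.6250) = 0.3186, Φ⁻¹(0.1625) = -0.9842
c = −½·[z(H) + z(FA)] = −0.5 × (0.3186 + (-0.9842)) = 0.3328
c > 0: the radiologist has a conservative response bias.

C = 0.333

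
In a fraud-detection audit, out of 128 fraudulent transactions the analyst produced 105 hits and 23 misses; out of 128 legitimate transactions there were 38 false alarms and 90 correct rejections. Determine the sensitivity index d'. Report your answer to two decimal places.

d' = 1.45

H = 105/128 = 0.8203
FA = 38/128 = 0.2969
z(H) = z(0.8203) = 0.917
z(FA) = z(0.2969) = -0.533
d' = z(H) − z(FA) = 0.917 − (-0.533) = 1.450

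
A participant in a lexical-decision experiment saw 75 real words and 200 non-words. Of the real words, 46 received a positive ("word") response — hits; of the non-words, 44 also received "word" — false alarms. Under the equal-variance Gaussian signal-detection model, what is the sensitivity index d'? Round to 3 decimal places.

d' = 1.060

H = 46/75 = 0.6133
FA = 44/200 = 0.2200
z(0.6133) = 0.2879, z(0.2200) = -0.7722
d' = z(H) − z(FA) = 0.2879 − (-0.7722) = 1.0601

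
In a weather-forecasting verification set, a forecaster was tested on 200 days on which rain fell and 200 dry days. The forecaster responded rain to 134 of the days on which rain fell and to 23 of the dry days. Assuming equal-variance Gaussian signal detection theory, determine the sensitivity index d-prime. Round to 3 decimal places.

H = 134/200 = 0.6700
FA = 23/200 = 0.1150
z(H) = 0.4399
z(FA) = -1.2004
d' = z(H) − z(FA) = 0.4399 − (-1.2004) = 1.6403

d-prime = 1.640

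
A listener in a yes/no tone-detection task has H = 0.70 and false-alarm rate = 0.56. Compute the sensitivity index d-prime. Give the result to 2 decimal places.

d-prime = 0.37

z(H) = z(0.70) = 0.5244
z(FA) = z(0.56) = 0.1510
d' = z(H) − z(FA) = 0.5244 − 0.1510 = 0.3734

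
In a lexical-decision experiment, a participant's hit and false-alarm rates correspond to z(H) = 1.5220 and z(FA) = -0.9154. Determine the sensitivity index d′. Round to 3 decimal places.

d' = z(H) − z(FA) = 1.5220 − (-0.9154) = 2.4374

d′ = 2.437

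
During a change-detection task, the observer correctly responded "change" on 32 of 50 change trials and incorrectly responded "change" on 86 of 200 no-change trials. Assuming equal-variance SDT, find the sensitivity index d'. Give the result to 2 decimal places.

d' = 0.53

H = 32/50 = 0.6400
FA = 86/200 = 0.4300
z(H) = z(0.6400) = 0.358
z(FA) = z(0.4300) = -0.176
d' = z(H) − z(FA) = 0.358 − (-0.176) = 0.534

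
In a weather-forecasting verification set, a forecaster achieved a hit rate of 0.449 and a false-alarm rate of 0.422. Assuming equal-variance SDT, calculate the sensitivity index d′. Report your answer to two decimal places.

d′ = 0.07

z(H) = z(0.449) = -0.128
z(FA) = z(0.422) = -0.197
d' = z(H) − z(FA) = -0.128 − (-0.197) = 0.069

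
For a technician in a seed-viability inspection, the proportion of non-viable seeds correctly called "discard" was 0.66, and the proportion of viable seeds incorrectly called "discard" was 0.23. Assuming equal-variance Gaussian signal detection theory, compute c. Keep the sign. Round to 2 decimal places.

z(H) = z(0.66) = 0.412
z(FA) = z(0.23) = -0.739
c = −½·[z(H) + z(FA)] = −0.5 × (0.412 + (-0.739)) = 0.1635

c = 0.16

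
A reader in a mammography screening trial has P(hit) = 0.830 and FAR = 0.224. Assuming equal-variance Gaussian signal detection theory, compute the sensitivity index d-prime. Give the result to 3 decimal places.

d-prime = 1.713

z(H) = z(0.830) = 0.9542
z(FA) = z(0.224) = -0.7588
d' = z(H) − z(FA) = 0.9542 − (-0.7588) = 1.7130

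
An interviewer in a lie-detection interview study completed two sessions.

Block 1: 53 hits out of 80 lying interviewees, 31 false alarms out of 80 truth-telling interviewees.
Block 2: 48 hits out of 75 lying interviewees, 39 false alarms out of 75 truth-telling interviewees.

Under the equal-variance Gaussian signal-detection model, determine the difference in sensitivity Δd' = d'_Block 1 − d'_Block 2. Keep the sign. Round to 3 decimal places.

Δd' = 0.397

Block 1: z(0.6625) = 0.4193, z(0.3875) = -0.2858, d' = 0.7051
Block 2: z(0.6400) = 0.3585, z(0.5200) = 0.0502, d' = 0.3083
Δd' = d'_Block 1 − d'_Block 2 = 0.7051 − 0.3083 = 0.3968
Block 1 has the higher sensitivity.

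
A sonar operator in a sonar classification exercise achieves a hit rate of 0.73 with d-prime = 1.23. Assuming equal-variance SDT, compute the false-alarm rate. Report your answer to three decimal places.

false-alarm rate = 0.269

z(hit rate) = z(0.73) = 0.6128
z(FA) = z(H) − d' = 0.6128 − 1.23 = -0.6172
false-alarm rate = Φ(-0.6172) = 0.2686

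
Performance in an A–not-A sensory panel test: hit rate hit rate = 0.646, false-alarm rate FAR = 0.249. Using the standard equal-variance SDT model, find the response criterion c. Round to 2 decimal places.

c = 0.15

z(H) = z(0.646) = 0.375
z(FA) = z(0.249) = -0.678
c = −½·[z(H) + z(FA)] = −0.5 × (0.375 + (-0.678)) = 0.1515
c > 0: the taster has a conservative response bias.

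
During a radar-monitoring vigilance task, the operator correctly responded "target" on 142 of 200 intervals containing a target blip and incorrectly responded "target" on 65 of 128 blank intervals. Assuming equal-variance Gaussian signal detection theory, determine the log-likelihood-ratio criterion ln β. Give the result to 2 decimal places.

ln β = -0.15

H = 142/200 = 0.7100
FA = 65/128 = 0.5078
z(H) = z(0.7100) = 0.553
z(FA) = z(0.5078) = 0.020
ln β = −½·[z(H)² − z(FA)²] = −0.5 × (0.306 − 0.000) = -0.153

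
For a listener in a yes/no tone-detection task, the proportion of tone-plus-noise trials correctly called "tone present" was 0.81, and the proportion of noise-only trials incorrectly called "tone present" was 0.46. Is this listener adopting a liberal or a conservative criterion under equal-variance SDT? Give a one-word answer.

liberal

z(H) = 0.878, z(FA) = -0.100
c = −½·(z(H) + z(FA)) = -0.389
c < 0 → liberal criterion (biased toward responding “yes”).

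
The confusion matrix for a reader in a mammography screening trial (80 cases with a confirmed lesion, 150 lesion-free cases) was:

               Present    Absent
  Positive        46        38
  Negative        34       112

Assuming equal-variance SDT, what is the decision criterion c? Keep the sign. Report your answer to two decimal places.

H = 46/80 = 0.5750
FA = 38/150 = 0.2533
Φ⁻¹(0.5750) = 0.189, Φ⁻¹(0.2533) = -0.664
c = −½·[z(H) + z(FA)] = −0.5 × (0.189 + (-0.664)) = 0.2375

c = 0.24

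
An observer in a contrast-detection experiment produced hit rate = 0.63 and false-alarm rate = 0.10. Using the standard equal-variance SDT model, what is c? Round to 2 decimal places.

c = 0.47

z(0.63) = 0.3319, z(0.10) = -1.2816
c = −½·[z(H) + z(FA)] = −0.5 × (0.3319 + (-1.2816)) = 0.47485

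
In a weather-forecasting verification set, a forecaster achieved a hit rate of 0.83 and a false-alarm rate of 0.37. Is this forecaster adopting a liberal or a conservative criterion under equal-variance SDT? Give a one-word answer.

z(H) = 0.954, z(FA) = -0.332
c = −½·(z(H) + z(FA)) = -0.311
c < 0 → liberal criterion (biased toward responding “yes”).

liberal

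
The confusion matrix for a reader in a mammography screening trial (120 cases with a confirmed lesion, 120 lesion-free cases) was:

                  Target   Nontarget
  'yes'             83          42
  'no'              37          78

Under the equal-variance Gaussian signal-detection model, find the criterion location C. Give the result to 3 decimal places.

H = 83/120 = 0.6917
FA = 42/120 = 0.3500
z(H) = 0.5007
z(FA) = -0.3853
c = −½·[z(H) + z(FA)] = −0.5 × (0.5007 + (-0.3853)) = -0.0577

C = -0.058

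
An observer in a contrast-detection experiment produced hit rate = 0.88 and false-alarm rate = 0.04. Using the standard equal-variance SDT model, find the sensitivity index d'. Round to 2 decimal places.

d' = 2.93

z(H) = z(0.88) = 1.1750
z(FA) = z(0.04) = -1.7507
d' = z(H) − z(FA) = 1.1750 − (-1.7507) = 2.9257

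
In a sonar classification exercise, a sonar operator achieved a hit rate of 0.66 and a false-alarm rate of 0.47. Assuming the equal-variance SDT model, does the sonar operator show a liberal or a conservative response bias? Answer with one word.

liberal

z(H) = 0.412, z(FA) = -0.075
c = −½·(z(H) + z(FA)) = -0.1685
c < 0 → liberal criterion (biased toward responding “yes”).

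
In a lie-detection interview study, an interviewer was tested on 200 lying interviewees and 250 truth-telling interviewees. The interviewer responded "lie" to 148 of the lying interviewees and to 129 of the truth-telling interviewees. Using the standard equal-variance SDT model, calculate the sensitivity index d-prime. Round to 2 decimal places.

d-prime = 0.60

H = 148/200 = 0.7400
FA = 129/250 = 0.5160
Φ⁻¹(H) = 0.643
Φ⁻¹(FA) = 0.040
d' = z(H) − z(FA) = 0.643 − 0.040 = 0.603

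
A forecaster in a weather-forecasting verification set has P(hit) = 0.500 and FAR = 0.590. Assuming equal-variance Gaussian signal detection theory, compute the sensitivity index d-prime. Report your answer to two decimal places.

d-prime = -0.23

Φ⁻¹(H) = Φ⁻¹(0.500) = 0.000
Φ⁻¹(FA) = Φ⁻¹(0.590) = 0.228
d' = z(H) − z(FA) = 0.000 − 0.228 = -0.228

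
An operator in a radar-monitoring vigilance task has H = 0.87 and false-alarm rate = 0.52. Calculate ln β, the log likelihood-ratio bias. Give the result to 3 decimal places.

Φ⁻¹(H) = 1.1264
Φ⁻¹(FA) = 0.0502
ln β = −½·[z(H)² − z(FA)²] = −0.5 × (1.2688 − 0.0025) = -0.63315

ln β = -0.633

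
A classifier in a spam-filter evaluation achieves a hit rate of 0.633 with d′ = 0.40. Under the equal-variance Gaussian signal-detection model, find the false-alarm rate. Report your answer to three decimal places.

z(hit rate) = z(0.633) = 0.3398
z(FA) = z(H) − d' = 0.3398 − 0.40 = -0.0602
false-alarm rate = Φ(-0.0602) = 0.4760

false-alarm rate = 0.476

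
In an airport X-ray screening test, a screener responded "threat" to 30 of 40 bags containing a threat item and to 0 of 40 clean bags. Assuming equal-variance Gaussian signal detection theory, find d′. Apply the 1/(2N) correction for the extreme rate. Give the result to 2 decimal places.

d′ = 2.92

The false-alarm rate is 0/40 = 0, so apply the 1/(2N) correction: FA → 1/(2·40) = 0.01250.
z(H) = z(0.75000) = 0.674
z(FA) = z(0.01250) = -2.241
d' = 0.674 − (-2.241) = 2.915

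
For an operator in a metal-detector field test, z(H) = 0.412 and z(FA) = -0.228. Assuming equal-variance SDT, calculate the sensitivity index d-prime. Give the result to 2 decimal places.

d-prime = 0.64

d' = z(H) − z(FA) = 0.412 − (-0.228) = 0.640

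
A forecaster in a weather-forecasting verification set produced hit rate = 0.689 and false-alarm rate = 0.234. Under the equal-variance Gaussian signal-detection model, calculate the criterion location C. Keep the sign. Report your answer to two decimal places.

C = 0.12

Φ⁻¹(0.689) = 0.493, Φ⁻¹(0.234) = -0.726
c = −½·[z(H) + z(FA)] = −0.5 × (0.493 + (-0.726)) = 0.1165
c > 0: the forecaster has a conservative response bias.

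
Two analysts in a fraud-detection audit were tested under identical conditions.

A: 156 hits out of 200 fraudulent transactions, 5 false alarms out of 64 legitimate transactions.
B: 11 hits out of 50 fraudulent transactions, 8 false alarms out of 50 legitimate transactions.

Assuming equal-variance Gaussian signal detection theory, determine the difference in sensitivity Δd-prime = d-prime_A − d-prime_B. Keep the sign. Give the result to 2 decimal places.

A: z(0.7800) = 0.772, z(0.0781) = -1.418, d' = 2.190
B: z(0.2200) = -0.772, z(0.1600) = -0.994, d' = 0.222
Δd' = d'_A − d'_B = 2.190 − 0.222 = 1.968
A has the higher sensitivity.

Δd-prime = 1.97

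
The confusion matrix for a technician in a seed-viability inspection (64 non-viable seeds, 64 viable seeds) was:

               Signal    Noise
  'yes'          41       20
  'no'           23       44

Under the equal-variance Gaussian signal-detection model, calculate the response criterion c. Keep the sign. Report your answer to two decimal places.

H = 41/64 = 0.6406
FA = 20/64 = 0.3125
Φ⁻¹(H) = 0.360
Φ⁻¹(FA) = -0.489
c = −½·[z(H) + z(FA)] = −0.5 × (0.360 + (-0.489)) = 0.0645
c > 0: the technician has a conservative response bias.

c = 0.06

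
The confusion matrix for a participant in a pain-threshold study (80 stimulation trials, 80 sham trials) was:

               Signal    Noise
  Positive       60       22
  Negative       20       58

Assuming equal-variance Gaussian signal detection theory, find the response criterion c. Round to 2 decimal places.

c = -0.04

H = 60/80 = 0.7500
FA = 22/80 = 0.2750
z(H) = z(0.7500) = 0.674
z(FA) = z(0.2750) = -0.598
c = −½·[z(H) + z(FA)] = −0.5 × (0.674 + (-0.598)) = -0.038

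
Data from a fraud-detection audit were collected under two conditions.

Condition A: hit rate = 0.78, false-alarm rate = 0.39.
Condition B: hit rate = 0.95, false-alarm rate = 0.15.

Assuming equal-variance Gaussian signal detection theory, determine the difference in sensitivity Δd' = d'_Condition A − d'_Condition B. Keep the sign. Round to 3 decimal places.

Δd' = -1.630

Condition A: z(0.78) = 0.7722, z(0.39) = -0.2793, d' = 1.0515
Condition B: z(0.95) = 1.6449, z(0.15) = -1.0364, d' = 2.6813
Δd' = d'_Condition A − d'_Condition B = 1.0515 − 2.6813 = -1.6298
Condition B has the higher sensitivity.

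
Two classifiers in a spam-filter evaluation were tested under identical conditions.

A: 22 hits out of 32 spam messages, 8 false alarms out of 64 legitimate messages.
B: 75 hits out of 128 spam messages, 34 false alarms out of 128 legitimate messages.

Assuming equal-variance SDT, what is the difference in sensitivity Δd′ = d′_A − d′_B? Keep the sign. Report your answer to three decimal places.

Δd′ = 0.796

A: z(0.6875) = 0.4888, z(0.1250) = -1.1503, d' = 1.6391
B: z(0.5859) = 0.2170, z(0.2656) = -0.6262, d' = 0.8432
Δd' = d'_A − d'_B = 1.6391 − 0.8432 = 0.7959
A has the higher sensitivity.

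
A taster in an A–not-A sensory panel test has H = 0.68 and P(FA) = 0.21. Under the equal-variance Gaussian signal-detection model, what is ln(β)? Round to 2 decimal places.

ln β = 0.22

z(0.68) = 0.468, z(0.21) = -0.806
ln β = −½·[z(H)² − z(FA)²] = −0.5 × (0.219 − 0.650) = 0.2155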